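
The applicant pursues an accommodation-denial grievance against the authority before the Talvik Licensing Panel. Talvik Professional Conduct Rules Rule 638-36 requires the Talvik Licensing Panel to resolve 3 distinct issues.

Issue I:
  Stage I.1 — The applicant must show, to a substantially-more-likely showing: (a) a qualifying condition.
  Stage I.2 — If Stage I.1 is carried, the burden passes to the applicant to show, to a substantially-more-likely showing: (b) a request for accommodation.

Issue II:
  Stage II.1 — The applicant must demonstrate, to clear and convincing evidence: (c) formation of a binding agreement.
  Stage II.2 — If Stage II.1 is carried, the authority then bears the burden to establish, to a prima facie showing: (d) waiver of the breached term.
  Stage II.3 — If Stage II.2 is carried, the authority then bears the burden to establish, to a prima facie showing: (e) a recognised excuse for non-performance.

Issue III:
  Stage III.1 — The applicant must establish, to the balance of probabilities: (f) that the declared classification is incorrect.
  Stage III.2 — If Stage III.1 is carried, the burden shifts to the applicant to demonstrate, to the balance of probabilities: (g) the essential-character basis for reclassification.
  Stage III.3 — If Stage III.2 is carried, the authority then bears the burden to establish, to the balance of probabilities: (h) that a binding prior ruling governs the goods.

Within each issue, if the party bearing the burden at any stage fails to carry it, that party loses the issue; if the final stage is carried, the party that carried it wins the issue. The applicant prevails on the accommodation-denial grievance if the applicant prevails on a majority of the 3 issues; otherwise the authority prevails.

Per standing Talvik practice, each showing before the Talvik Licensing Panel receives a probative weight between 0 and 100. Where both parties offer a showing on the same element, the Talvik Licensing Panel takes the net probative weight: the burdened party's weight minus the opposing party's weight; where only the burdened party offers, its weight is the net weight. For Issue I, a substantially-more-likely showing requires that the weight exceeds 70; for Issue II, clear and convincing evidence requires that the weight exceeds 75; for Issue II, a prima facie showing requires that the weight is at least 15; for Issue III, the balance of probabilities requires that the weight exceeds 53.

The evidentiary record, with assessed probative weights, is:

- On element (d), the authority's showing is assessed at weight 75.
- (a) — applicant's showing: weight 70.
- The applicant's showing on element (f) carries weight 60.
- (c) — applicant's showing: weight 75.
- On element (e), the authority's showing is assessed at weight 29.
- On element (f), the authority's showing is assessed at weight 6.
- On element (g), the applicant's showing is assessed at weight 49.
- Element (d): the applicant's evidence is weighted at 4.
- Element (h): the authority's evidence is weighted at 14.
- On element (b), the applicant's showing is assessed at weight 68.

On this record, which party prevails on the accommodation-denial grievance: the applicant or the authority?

— Issue I —
At Stage I.1 the applicant must meet a substantially-more-likely showing (weight exceeds 70): on (a) the weight is 70, ≤ 70, so (a) does not meet the standard.
  Not every element is met, so the applicant fails to carry Stage I.1.
The analysis ends at Stage I.1; the authority prevails on this issue.
— Issue II —
At Stage II.1 the applicant must meet clear and convincing evidence (weight exceeds 75): on (c) the weight is 75, ≤ 75, so (c) does not meet the standard.
  Not every element is met, so the applicant fails to carry Stage II.1.
The analysis ends at Stage II.1; the authority prevails on this issue.
— Issue III —
At Stage III.1 the applicant must meet the balance of probabilities (weight exceeds 53): on (f) the weight is 60 less the opposing 6 gives net 54, which does exceed 53, so (f) meets the standard.
  All elements met. The applicant retains the burden for Stage III.2.
At Stage III.2 the applicant must meet the balance of probabilities (weight exceeds 53): on (g) the weight is 49, ≤ 53, so (g) does not meet the standard.
  Stage III.2 not carried; the applicant fails its burden.
The analysis ends at Stage III.2; the authority prevails on this issue.
Per-issue: Issue I → authority; Issue II → authority; Issue III → authority. The applicant must prevail on a majority of issues; overall, the authority prevails.

authority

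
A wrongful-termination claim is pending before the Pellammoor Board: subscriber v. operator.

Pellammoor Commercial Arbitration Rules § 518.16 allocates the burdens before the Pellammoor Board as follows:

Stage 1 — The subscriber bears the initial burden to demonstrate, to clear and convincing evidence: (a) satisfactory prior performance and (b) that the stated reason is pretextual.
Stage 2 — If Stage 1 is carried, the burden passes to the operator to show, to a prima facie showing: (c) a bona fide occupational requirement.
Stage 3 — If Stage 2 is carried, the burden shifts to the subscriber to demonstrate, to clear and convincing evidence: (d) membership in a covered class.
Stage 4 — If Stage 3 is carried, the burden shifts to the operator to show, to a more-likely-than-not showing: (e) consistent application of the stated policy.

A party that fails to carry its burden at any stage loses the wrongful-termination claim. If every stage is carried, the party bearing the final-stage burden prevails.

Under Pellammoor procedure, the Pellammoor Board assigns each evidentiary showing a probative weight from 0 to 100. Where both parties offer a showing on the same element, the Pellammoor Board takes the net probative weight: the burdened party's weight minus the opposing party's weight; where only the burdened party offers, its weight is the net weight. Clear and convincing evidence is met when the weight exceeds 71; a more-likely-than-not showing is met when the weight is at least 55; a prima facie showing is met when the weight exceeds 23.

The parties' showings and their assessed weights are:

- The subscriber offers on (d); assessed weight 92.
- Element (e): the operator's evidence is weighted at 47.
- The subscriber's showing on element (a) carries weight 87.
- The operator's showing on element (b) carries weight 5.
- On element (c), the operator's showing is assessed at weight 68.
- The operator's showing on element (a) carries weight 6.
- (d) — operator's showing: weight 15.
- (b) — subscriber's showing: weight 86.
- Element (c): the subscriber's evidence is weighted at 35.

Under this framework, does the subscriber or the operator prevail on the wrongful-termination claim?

At Stage 1 the subscriber must meet clear and convincing evidence (weight exceeds 71): on (a) the weight is 87 less the opposing 6 gives net 81, > 71, so (a) meets the standard; on (b) the weight is 86 less the opposing 5 gives net 81, which does exceed 71, so (b) meets the standard.
  The subscriber carries Stage 1; the operator now bears the burden.
At Stage 2 the operator must meet a prima facie showing (weight exceeds 23): on (c) the weight is 68 less the opposing 35 gives net 33, which does exceed 23, so (c) meets the standard.
  The operator carries Stage 2; the subscriber now bears the burden.
At Stage 3 the subscriber must meet clear and convincing evidence (weight exceeds 71): on (d) the weight is 92 less the opposing 15 gives net 77, which does exceed 71, so (d) meets the standard.
  Stage 3 carried; the burden shifts to the operator.
At Stage 4 the operator must meet a more-likely-than-not showing (weight is at least 55): on (e) the weight is 47, < 55, so (e) does not meet the standard.
  Stage 4 not carried; the operator fails its burden.
So the subscriber prevails.

subscriber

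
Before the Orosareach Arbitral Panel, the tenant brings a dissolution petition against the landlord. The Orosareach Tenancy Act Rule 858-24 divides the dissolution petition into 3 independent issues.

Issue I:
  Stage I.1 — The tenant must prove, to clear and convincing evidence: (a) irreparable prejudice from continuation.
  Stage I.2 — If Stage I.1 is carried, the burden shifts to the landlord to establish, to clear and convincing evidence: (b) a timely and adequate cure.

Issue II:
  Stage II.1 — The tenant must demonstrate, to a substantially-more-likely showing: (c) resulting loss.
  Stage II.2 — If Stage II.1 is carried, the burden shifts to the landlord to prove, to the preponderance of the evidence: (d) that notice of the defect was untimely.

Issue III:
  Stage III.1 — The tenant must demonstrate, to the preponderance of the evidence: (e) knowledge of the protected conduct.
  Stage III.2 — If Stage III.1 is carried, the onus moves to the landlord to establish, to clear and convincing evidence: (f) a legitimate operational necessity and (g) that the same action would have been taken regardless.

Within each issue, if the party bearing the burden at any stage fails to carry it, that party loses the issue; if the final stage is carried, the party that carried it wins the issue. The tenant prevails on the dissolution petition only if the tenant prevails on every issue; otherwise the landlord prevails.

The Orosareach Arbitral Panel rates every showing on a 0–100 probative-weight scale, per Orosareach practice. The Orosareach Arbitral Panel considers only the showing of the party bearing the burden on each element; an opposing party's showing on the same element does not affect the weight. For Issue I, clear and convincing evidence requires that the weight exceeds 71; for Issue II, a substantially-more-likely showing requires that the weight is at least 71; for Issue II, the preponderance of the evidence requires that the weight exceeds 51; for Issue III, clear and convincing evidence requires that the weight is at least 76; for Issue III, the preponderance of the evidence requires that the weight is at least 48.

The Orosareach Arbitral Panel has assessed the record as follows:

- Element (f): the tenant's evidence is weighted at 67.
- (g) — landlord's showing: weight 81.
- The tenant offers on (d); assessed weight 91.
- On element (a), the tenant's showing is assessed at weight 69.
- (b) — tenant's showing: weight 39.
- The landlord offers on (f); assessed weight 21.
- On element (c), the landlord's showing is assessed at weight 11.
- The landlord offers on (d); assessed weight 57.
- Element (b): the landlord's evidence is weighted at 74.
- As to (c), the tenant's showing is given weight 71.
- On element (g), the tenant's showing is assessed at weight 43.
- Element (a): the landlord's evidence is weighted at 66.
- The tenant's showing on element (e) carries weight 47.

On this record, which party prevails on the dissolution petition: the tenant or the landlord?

landlord

— Issue I —
Stage I.1 (tenant, clear and convincing evidence, weight exceeds 71): (a) 69 (landlord's 66 disregarded) ≤ 71 — fails.
  The tenant does not carry Stage I.1.
The analysis ends at Stage I.1; the landlord prevails on this issue.
— Issue II —
Stage II.1 — burden on tenant; standard: a substantially-more-likely showing (weight is at least 71).
    (c): 71 (landlord's 11 disregarded) ≥ 71 [met]
  Stage II.1 carried; the burden shifts to the landlord.
Stage II.2 — burden on landlord; standard: the preponderance of the evidence (weight exceeds 51).
    (d): 57 (tenant's 91 disregarded) > 51 [met]
  Stage II.2 carried; the final stage is satisfied.
All stages carried — the landlord prevails on this issue.
— Issue III —
Stage III.1 — burden on tenant; standard: the preponderance of the evidence (weight is at least 48).
    (e): 47 < 48 [not met]
  Stage III.1 not carried; the tenant fails its burden.
The landlord prevails on this issue.
Per-issue: Issue I → landlord; Issue II → landlord; Issue III → landlord. The tenant must prevail on every issue; overall, the landlord prevails.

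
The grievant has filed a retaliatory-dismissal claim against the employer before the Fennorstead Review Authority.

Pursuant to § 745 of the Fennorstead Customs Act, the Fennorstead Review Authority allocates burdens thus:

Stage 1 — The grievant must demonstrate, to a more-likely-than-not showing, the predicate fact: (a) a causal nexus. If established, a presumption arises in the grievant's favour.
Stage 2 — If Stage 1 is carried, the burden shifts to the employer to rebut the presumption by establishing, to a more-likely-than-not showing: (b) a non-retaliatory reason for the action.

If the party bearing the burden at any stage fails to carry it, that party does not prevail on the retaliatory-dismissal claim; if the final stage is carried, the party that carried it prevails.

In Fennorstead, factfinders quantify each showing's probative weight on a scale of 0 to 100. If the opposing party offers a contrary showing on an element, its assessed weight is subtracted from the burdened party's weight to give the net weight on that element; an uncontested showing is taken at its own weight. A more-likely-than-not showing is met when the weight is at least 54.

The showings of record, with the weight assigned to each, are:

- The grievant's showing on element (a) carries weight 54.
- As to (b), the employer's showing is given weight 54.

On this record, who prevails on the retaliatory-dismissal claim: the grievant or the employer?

employer

Stage 1 — burden on grievant; standard: a more-likely-than-not showing (weight is at least 54).
    (a): 54 ≥ 54 [met]
  Stage 1 is satisfied; the onus moves to the employer.
Stage 2 — burden on employer; standard: a more-likely-than-not showing (weight is at least 54).
    (b): 54 ≥ 54 [met]
  All elements met at the final stage.
With every stage satisfied, the employer prevails.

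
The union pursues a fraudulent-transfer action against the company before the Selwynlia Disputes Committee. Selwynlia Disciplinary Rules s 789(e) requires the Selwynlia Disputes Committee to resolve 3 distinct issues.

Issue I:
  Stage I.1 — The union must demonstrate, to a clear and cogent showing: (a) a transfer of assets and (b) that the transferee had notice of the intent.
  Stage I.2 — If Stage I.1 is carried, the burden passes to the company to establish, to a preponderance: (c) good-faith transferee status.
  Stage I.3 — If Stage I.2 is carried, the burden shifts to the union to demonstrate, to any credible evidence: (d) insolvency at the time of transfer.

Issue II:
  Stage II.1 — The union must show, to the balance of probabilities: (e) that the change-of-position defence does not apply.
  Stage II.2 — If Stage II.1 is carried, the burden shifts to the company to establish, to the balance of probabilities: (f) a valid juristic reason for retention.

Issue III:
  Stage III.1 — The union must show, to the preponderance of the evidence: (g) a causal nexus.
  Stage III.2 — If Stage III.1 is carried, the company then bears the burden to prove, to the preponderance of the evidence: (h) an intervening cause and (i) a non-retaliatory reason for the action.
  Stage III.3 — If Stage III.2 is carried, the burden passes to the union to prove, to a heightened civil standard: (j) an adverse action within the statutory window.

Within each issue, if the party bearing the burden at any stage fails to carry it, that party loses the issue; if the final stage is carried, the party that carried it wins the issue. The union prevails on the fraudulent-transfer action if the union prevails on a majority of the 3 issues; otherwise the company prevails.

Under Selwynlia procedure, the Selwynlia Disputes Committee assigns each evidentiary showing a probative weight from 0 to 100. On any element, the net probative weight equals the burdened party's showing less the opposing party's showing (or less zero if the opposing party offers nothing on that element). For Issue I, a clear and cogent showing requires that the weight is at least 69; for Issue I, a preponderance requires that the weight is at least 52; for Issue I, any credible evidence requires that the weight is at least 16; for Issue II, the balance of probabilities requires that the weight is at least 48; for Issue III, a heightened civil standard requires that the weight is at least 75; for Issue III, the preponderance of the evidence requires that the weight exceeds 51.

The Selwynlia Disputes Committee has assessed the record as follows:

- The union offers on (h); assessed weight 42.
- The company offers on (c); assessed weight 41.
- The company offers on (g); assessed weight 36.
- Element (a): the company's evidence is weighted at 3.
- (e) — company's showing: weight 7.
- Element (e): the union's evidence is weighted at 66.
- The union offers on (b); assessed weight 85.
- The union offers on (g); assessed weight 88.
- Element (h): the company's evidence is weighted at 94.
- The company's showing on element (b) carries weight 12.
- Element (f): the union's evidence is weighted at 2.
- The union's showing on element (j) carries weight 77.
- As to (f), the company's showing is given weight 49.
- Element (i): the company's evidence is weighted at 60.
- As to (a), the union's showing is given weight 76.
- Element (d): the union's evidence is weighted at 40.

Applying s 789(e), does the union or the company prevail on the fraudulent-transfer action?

union

— Issue I —
Stage I.1 (union, a clear and cogent showing, weight is at least 69): (a) net 76−3=73 ≥ 69 — meets; (b) net 85−12=73 ≥ 69 — meets.
  All elements met. The burden passes to the company.
Stage I.2 (company, a preponderance, weight is at least 52): (c) 41 < 52 — fails.
  Not every element is met, so the company fails to carry Stage I.2.
The union prevails on this issue.
— Issue II —
Stage II.1 — burden on union; standard: the balance of probabilities (weight is at least 48).
    (e): 66 − 7 = 59 ≥ 48 [met]
  Stage II.1 carried; the burden shifts to the company.
Stage II.2 — burden on company; standard: the balance of probabilities (weight is at least 48).
    (f): 49 − 2 = 47 < 48 [not met]
  Stage II.2 not carried; the company fails its burden.
So the union prevails on this issue.
— Issue III —
At Stage III.1 the union must meet the preponderance of the evidence (weight exceeds 51): on (g) the weight is 88 less the opposing 36 gives net 52, which does exceed 51, so (g) meets the standard.
  Stage III.1 is satisfied; the onus moves to the company.
At Stage III.2 the company must meet the preponderance of the evidence (weight exceeds 51): on (h) the weight is 94 less the opposing 42 gives net 52, which does exceed 51, so (h) meets the standard; on (i) the weight is 60, which does exceed 51, so (i) meets the standard.
  Stage III.2 carried; the burden shifts to the union.
At Stage III.3 the union must meet a heightened civil standard (weight is at least 75): on (j) the weight is 77, which does reach 75, so (j) meets the standard.
  All elements met at the final stage.
With every stage satisfied, the union prevails on this issue.
Per-issue: Issue I → union; Issue II → union; Issue III → union. The union must prevail on a majority of issues; overall, the union prevails.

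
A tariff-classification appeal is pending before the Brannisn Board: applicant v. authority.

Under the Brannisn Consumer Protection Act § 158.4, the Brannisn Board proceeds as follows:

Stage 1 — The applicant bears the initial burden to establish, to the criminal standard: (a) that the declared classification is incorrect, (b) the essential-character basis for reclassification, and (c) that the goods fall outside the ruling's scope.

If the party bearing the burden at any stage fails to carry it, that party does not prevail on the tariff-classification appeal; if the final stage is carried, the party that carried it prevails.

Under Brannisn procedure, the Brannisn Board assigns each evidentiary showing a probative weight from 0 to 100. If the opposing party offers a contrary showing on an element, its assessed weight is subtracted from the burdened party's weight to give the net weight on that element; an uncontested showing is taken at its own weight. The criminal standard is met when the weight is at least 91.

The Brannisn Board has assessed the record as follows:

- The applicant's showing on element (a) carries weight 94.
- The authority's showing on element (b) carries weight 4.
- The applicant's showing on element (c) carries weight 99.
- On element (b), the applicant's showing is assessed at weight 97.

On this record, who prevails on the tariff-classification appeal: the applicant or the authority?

applicant

Stage 1 — burden on applicant; standard: the criminal standard (weight is at least 91).
    (a): 94 ≥ 91 [met]
    (b): 97 − 4 = 93 ≥ 91 [met]
    (c): 99 ≥ 91 [met]
  The applicant carries the last stage.
All stages carried — the applicant prevails.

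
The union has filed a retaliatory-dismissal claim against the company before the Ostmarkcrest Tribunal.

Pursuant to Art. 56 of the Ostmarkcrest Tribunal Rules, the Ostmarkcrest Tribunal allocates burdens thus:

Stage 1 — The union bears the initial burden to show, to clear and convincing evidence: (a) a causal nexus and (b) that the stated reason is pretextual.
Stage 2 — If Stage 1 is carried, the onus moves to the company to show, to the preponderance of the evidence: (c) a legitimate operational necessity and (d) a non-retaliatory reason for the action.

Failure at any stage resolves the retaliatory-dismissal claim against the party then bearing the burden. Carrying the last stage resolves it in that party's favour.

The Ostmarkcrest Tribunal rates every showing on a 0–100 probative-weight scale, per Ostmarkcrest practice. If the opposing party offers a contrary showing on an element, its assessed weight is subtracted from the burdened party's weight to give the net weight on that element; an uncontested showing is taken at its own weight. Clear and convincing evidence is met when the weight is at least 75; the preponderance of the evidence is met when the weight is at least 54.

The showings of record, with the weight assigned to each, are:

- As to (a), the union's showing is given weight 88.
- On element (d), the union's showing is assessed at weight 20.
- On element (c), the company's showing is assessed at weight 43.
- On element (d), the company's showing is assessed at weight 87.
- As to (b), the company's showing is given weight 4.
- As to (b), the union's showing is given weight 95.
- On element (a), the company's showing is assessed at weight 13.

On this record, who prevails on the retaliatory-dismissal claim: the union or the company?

union

Stage 1 — burden on union; standard: clear and convincing evidence (weight is at least 75).
    (a): 88 − 13 = 75 ≥ 75 [met]
    (b): 95 − 4 = 91 ≥ 75 [met]
  All elements met. The burden passes to the company.
Stage 2 — burden on company; standard: the preponderance of the evidence (weight is at least 54).
    (c): 43 < 54 [not met]
    (d): 87 − 20 = 67 ≥ 54 [met]
  The company does not carry Stage 2.
So the union prevails.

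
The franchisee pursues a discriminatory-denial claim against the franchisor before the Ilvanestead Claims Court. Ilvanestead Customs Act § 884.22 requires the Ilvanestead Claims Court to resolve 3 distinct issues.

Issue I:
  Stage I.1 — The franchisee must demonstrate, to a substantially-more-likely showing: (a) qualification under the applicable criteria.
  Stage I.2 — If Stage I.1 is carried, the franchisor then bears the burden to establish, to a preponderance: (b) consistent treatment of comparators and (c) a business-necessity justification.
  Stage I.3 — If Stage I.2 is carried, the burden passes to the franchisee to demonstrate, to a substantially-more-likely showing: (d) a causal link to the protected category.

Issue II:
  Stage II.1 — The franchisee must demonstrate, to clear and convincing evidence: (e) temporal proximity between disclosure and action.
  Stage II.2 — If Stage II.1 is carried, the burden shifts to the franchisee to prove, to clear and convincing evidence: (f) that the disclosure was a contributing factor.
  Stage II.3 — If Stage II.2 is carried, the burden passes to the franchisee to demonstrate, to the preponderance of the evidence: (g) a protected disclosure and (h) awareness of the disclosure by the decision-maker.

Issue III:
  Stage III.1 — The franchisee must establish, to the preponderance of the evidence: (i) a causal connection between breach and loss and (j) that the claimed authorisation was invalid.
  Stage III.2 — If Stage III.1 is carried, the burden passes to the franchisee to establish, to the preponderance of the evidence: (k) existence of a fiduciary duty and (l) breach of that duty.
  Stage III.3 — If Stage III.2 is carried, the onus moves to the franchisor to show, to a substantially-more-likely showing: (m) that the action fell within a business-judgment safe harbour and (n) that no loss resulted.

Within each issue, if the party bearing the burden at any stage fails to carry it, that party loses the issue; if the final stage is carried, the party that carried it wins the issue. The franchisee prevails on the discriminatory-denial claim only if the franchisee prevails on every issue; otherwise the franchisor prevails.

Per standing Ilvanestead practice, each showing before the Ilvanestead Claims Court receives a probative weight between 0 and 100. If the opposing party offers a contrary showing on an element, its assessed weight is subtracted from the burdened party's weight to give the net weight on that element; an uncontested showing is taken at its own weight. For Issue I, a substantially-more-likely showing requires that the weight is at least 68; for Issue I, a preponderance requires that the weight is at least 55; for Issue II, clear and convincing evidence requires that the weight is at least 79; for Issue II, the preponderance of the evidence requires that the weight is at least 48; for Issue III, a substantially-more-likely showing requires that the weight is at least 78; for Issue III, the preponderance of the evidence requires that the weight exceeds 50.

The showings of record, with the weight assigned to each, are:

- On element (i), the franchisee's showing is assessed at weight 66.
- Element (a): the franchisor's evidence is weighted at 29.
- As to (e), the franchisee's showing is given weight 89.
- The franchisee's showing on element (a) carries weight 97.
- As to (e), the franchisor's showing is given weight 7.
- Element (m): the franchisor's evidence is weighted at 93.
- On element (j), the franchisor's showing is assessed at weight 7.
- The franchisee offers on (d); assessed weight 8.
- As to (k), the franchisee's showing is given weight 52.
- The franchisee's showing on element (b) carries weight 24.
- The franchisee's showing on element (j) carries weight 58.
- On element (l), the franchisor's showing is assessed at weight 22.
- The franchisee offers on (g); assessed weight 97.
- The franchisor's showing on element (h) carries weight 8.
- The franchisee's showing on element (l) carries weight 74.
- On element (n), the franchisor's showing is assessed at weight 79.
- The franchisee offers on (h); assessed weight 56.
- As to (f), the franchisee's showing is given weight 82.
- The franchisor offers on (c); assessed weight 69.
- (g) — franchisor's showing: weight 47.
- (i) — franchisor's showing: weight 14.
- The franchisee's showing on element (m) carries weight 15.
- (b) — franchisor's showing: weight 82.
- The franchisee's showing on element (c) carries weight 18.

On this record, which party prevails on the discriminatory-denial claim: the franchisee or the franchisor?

franchisor

— Issue I —
Stage I.1 — burden on franchisee; standard: a substantially-more-likely showing (weight is at least 68).
    (a): 97 − 29 = 68 ≥ 68 [met]
  Stage I.1 is satisfied; the onus moves to the franchisor.
Stage I.2 — burden on franchisor; standard: a preponderance (weight is at least 55).
    (b): 82 − 24 = 58 ≥ 55 [met]
    (c): 69 − 18 = 51 < 55 [not met]
  The franchisor does not carry Stage I.2.
So the franchisee prevails on this issue.
— Issue II —
Stage II.1 (franchisee, clear and convincing evidence, weight is at least 79): (e) net 89−7=82 ≥ 79 — meets.
  Stage II.1 carried; the burden remains with the franchisee.
Stage II.2 (franchisee, clear and convincing evidence, weight is at least 79): (f) 82 ≥ 79 — meets.
  All elements met. The franchisee retains the burden for Stage II.3.
Stage II.3 (franchisee, the preponderance of the evidence, weight is at least 48): (g) net 97−47=50 ≥ 48 — meets; (h) net 56−8=48 ≥ 48 — meets.
  All elements met at the final stage.
All stages carried — the franchisee prevails on this issue.
— Issue III —
Stage III.1 — burden on franchisee; standard: the preponderance of the evidence (weight exceeds 50).
    (i): 66 − 14 = 52 > 50 [met]
    (j): 58 − 7 = 51 > 50 [met]
  Stage III.1 carried; the burden remains with the franchisee.
Stage III.2 — burden on franchisee; standard: the preponderance of the evidence (weight exceeds 50).
    (k): 52 > 50 [met]
    (l): 74 − 22 = 52 > 50 [met]
  The franchisee carries Stage III.2; the franchisor now bears the burden.
Stage III.3 — burden on franchisor; standard: a substantially-more-likely showing (weight is at least 78).
    (m): 93 − 15 = 78 ≥ 78 [met]
    (n): 79 ≥ 78 [met]
  The franchisor carries the last stage.
Every stage carried; the franchisor prevails on this issue.
Per-issue: Issue I → franchisee; Issue II → franchisee; Issue III → franchisor. The franchisee must prevail on every issue; overall, the franchisor prevails.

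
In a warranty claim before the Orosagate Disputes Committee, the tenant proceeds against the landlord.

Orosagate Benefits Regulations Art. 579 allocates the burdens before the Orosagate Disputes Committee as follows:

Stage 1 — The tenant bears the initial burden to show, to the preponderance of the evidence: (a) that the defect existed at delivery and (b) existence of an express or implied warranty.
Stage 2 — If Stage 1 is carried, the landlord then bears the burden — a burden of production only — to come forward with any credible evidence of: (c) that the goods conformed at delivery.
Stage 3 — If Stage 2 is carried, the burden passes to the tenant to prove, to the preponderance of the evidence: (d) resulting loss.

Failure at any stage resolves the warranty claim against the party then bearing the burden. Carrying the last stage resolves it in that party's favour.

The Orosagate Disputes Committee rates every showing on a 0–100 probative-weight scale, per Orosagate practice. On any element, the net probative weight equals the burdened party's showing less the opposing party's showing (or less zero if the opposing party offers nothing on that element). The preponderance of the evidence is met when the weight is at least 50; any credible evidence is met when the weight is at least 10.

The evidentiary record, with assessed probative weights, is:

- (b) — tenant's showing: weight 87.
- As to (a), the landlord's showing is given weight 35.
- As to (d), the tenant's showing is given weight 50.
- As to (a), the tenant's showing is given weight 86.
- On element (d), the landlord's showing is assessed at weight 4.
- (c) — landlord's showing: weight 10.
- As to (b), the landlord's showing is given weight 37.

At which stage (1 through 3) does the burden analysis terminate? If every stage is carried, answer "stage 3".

stage 3

Stage 1 (tenant, the preponderance of the evidence, weight is at least 50): (a) net 86−35=51 ≥ 50 — meets; (b) net 87−37=50 ≥ 50 — meets.
  The tenant carries Stage 1; the landlord now bears the burden.
Stage 2 (landlord, any credible evidence, weight is at least 10): (c) 10 ≥ 10 — meets.
  Stage 2 carried; the burden shifts to the tenant.
Stage 3 (tenant, the preponderance of the evidence, weight is at least 50): (d) net 50−4=46 < 50 — fails.
  The tenant does not carry Stage 3.
The landlord prevails.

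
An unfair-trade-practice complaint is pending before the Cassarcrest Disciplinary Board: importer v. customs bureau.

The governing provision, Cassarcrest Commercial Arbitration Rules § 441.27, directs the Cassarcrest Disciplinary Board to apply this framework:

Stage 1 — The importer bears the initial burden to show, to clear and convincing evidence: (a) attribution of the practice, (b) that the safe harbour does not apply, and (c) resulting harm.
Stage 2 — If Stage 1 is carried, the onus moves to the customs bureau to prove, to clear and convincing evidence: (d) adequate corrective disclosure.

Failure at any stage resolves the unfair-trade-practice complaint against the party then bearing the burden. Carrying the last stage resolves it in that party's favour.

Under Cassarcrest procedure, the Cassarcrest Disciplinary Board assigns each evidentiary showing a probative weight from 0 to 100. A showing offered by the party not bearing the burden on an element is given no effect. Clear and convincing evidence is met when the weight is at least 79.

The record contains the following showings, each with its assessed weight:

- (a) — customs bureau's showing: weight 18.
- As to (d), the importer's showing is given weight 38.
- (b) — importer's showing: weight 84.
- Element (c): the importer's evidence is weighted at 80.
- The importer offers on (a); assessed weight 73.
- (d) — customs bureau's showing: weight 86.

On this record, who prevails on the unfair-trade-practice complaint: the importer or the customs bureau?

customs bureau

Stage 1 — burden on importer; standard: clear and convincing evidence (weight is at least 79).
    (a): 73 (customs bureau's 18 disregarded) < 79 [not met]
    (b): 84 ≥ 79 [met]
    (c): 80 ≥ 79 [met]
  The importer does not carry Stage 1.
The analysis ends at Stage 1; the customs bureau prevails.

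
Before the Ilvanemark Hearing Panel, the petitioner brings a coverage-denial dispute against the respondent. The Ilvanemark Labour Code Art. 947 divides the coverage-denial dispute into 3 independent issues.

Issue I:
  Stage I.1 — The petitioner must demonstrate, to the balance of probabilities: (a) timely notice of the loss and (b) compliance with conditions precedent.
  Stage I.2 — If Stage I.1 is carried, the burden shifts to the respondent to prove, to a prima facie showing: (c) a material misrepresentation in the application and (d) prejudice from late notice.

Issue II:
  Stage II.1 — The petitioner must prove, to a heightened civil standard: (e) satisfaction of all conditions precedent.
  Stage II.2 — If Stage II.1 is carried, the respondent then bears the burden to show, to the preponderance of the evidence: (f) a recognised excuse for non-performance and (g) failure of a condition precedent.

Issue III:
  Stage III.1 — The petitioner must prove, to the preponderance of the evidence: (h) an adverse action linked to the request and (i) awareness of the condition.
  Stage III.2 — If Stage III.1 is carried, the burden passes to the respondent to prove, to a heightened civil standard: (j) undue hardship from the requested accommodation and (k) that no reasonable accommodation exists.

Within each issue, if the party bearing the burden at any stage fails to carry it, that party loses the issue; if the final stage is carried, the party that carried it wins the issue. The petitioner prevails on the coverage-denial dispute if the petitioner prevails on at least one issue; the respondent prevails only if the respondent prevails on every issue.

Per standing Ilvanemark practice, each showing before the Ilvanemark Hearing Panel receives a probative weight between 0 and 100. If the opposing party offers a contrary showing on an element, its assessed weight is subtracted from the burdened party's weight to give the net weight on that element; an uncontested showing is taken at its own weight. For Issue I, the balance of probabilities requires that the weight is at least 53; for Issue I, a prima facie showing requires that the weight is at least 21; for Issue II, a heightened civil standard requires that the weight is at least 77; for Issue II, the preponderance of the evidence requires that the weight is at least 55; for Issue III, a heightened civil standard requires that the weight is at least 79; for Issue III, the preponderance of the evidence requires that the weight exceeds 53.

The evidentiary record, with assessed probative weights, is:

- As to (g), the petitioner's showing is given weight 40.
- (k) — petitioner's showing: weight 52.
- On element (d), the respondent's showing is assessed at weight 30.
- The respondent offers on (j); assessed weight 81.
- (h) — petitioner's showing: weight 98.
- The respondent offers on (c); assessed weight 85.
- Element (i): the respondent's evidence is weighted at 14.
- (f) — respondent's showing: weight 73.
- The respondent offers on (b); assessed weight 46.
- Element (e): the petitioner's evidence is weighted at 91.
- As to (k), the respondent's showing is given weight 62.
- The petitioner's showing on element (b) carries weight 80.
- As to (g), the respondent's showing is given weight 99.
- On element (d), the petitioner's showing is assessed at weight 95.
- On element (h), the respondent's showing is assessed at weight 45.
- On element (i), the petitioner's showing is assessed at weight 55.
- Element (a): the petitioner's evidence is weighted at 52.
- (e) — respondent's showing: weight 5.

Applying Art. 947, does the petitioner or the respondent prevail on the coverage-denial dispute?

respondent

— Issue I —
Stage I.1 — burden on petitioner; standard: the balance of probabilities (weight is at least 53).
    (a): 52 < 53 [not met]
    (b): 80 − 46 = 34 < 53 [not met]
  Not every element is met, so the petitioner fails to carry Stage I.1.
The respondent prevails on this issue.
— Issue II —
At Stage II.1 the petitioner must meet a heightened civil standard (weight is at least 77): on (e) the weight is 91 less the opposing 5 gives net 86, ≥ 77, so (e) meets the standard.
  Stage II.1 is satisfied; the onus moves to the respondent.
At Stage II.2 the respondent must meet the preponderance of the evidence (weight is at least 55): on (f) the weight is 73, which does reach 55, so (f) meets the standard; on (g) the weight is 99 less the opposing 40 gives net 59, which does reach 55, so (g) meets the standard.
  The respondent carries the last stage.
All stages carried — the respondent prevails on this issue.
— Issue III —
Stage III.1 (petitioner, the preponderance of the evidence, weight exceeds 53): (h) net 98−45=53 ≤ 53 — fails; (i) net 55−14=41 ≤ 53 — fails.
  Stage III.1 not carried; the petitioner fails its burden.
So the respondent prevails on this issue.
Per-issue: Issue I → respondent; Issue II → respondent; Issue III → respondent. The petitioner must prevail on at least one issue; overall, the respondent prevails.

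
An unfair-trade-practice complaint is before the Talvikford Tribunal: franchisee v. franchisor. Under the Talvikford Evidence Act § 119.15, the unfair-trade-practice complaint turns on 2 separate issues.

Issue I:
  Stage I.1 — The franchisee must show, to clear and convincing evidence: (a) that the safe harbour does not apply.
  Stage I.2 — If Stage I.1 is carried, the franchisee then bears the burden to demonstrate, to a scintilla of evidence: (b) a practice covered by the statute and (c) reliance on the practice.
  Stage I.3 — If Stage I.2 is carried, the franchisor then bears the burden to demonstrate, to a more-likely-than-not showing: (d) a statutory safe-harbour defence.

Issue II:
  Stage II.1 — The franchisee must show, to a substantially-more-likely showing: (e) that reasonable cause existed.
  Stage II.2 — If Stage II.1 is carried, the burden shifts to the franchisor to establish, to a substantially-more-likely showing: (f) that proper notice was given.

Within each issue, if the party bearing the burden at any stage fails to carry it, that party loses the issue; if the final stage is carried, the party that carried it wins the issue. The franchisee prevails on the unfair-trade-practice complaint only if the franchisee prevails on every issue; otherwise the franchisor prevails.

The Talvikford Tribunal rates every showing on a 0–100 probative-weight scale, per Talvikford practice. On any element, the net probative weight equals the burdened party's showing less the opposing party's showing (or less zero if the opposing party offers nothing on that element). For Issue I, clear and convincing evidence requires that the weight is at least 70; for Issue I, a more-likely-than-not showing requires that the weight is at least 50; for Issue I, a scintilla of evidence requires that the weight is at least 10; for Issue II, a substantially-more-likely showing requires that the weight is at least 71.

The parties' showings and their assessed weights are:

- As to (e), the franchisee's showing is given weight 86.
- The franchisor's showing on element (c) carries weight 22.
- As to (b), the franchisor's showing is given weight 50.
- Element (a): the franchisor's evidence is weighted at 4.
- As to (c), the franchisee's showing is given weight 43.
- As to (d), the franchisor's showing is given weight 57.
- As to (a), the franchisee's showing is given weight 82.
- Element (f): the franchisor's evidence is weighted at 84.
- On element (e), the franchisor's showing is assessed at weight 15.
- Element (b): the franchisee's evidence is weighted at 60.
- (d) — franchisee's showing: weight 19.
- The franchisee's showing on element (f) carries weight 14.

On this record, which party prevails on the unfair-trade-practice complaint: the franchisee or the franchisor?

franchisee

— Issue I —
At Stage I.1 the franchisee must meet clear and convincing evidence (weight is at least 70): on (a) the weight is 82 less the opposing 4 gives net 78, which does reach 70, so (a) meets the standard.
  Stage I.1 carried; the burden remains with the franchisee.
At Stage I.2 the franchisee must meet a scintilla of evidence (weight is at least 10): on (b) the weight is 60 less the opposing 50 gives net 10, which does reach 10, so (b) meets the standard; on (c) the weight is 43 less the opposing 22 gives net 21, which does reach 10, so (c) meets the standard.
  The franchisee carries Stage I.2; the franchisor now bears the burden.
At Stage I.3 the franchisor must meet a more-likely-than-not showing (weight is at least 50): on (d) the weight is 57 less the opposing 19 gives net 38, < 50, so (d) does not meet the standard.
  Not every element is met, so the franchisor fails to carry Stage I.3.
The franchisee prevails on this issue.
— Issue II —
At Stage II.1 the franchisee must meet a substantially-more-likely showing (weight is at least 71): on (e) the weight is 86 less the opposing 15 gives net 71, ≥ 71, so (e) meets the standard.
  All elements met. The burden passes to the franchisor.
At Stage II.2 the franchisor must meet a substantially-more-likely showing (weight is at least 71): on (f) the weight is 84 less the opposing 14 gives net 70, < 71, so (f) does not meet the standard.
  Not every element is met, so the franchisor fails to carry Stage II.2.
So the franchisee prevails on this issue.
Per-issue: Issue I → franchisee; Issue II → franchisee. The franchisee must prevail on every issue; overall, the franchisee prevails.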